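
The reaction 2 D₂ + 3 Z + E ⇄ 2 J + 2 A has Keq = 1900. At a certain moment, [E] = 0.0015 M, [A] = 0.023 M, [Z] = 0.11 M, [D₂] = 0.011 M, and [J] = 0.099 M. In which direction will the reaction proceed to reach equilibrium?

Q = [J]²·[A]² / ([D₂]²·[Z]³·[E]) = (0.099)²·(0.023)² / ((0.011)²·(0.11)³·(0.0015)) = 21000
Q = 21000 > Keq = 1900, so the reverse reaction proceeds.

to the left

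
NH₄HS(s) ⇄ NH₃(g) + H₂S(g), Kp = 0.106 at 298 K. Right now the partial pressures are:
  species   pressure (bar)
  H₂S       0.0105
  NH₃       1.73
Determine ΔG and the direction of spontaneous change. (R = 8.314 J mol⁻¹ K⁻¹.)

(NH₄HS is a pure solid — omitted from Qp.)
Qp = P(NH₃)·P(H₂S) = (1.73)·(0.0105) = 0.0182
ΔG = RT ln(Qp/Kp) = (8.314 J mol⁻¹ K⁻¹)(298 K) × ln(0.0182/0.106)
   = (2.478 kJ/mol)(-1.762) = -4.37 kJ/mol
ΔG < 0, so the forward reaction is spontaneous (proceeds forward).

ΔG = -4.37 kJ/mol; the forward reaction is spontaneous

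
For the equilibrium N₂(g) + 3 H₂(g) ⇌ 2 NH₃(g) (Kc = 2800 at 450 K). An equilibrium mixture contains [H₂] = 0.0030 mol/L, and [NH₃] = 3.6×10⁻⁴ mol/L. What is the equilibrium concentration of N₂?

[N₂] = 0.0017 mol/L

At equilibrium, Kc = [NH₃]² / ([N₂]·[H₂]³) = 2800.
(3.6×10⁻⁴)² / (([N₂])·(0.0030)³) = 2800
[N₂] = 0.00171 = 0.0017 mol/L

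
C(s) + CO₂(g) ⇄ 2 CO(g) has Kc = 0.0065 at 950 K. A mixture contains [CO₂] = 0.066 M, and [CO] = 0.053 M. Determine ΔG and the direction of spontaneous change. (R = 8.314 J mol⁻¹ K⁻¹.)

ΔG = 14.8 kJ/mol; the forward reaction is non-spontaneous

(C is a pure solid — omitted from Qc.)
Qc = [CO]² / [CO₂] = (0.053)² / (0.066) = 0.0426
ΔG = RT ln(Qc/Kc) = (8.314 J mol⁻¹ K⁻¹)(950 K) × ln(0.0426/0.0065)
   = (7.898 kJ/mol)(1.880) = 14.8 kJ/mol
ΔG > 0, so the forward reaction is non-spontaneous (proceeds in reverse).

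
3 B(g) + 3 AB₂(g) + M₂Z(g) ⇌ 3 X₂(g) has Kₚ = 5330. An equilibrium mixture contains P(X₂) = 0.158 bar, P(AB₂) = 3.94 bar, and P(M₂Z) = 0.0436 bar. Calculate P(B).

P(B) = 0.00652 bar

At equilibrium, Kₚ = P(X₂)³ / (P(B)³·P(AB₂)³·P(M₂Z)) = 5330.
(0.158)³ / ((P(B))³·(3.94)³·(0.0436)) = 5330
P(B)³ = 2.78×10⁻⁷ ⇒ P(B) = 0.00652 bar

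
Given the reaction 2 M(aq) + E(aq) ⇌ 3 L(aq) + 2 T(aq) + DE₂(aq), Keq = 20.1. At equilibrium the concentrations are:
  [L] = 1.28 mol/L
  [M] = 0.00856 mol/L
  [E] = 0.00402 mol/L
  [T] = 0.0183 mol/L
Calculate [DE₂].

[DE₂] = 0.00843 mol/L

At equilibrium, Keq = [L]³·[T]²·[DE₂] / ([M]²·[E]) = 20.1.
(1.28)³·(0.0183)²·([DE₂]) / ((0.00856)²·(0.00402)) = 20.1
[DE₂] = 0.00843 mol/L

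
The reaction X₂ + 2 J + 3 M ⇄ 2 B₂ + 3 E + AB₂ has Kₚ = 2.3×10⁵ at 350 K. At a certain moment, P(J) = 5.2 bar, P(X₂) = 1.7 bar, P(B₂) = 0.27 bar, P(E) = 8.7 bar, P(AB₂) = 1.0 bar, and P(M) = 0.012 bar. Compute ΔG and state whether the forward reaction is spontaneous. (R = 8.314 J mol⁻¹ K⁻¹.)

Qₚ = P(B₂)²·P(E)³·P(AB₂) / (P(X₂)·P(J)²·P(M)³) = (0.27)²·(8.7)³·(1.0) / ((1.7)·(5.2)²·(0.012)³) = 6.04×10⁵
ΔG = RT ln(Qₚ/Kₚ) = (8.314 J mol⁻¹ K⁻¹)(350 K) × ln(6.04×10⁵/2.3×10⁵)
   = (2.910 kJ/mol)(0.9655) = 2.81 kJ/mol
ΔG > 0, so the forward reaction is non-spontaneous (proceeds in reverse).

ΔG = 2.81 kJ/mol; the forward reaction is non-spontaneous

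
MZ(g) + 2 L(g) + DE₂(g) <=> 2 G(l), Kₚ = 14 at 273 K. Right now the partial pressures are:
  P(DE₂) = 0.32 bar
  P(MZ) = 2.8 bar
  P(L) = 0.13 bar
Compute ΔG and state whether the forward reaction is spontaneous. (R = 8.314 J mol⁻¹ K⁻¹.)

ΔG = 3.52 kJ/mol; the forward reaction is non-spontaneous

(G is a pure liquid — omitted from Qₚ.)
Qₚ = 1 / (P(MZ)·P(L)²·P(DE₂)) = 1 / ((2.8)·(0.13)²·(0.32)) = 66.0
ΔG = RT ln(Qₚ/Kₚ) = (8.314 J mol⁻¹ K⁻¹)(273 K) × ln(66.0/14)
   = (2.270 kJ/mol)(1.551) = 3.52 kJ/mol
ΔG > 0, so the forward reaction is non-spontaneous (proceeds in reverse).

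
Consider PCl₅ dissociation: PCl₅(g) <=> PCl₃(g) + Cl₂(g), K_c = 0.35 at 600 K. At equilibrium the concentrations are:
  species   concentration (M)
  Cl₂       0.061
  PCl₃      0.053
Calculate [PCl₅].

[PCl₅] = 0.0092 M

At equilibrium, K_c = [PCl₃]·[Cl₂] / [PCl₅] = 0.35.
(0.053)·(0.061) / ([PCl₅]) = 0.35
[PCl₅] = 0.00924 = 0.0092 M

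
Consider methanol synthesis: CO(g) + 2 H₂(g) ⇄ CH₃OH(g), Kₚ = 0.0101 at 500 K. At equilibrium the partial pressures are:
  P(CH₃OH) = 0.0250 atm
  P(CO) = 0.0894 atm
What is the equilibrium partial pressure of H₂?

P(H₂) = 5.26 atm

At equilibrium, Kₚ = P(CH₃OH) / (P(CO)·P(H₂)²) = 0.0101.
(0.0250) / ((0.0894)·(P(H₂))²) = 0.0101
P(H₂)² = 27.7 ⇒ P(H₂) = 5.26 atm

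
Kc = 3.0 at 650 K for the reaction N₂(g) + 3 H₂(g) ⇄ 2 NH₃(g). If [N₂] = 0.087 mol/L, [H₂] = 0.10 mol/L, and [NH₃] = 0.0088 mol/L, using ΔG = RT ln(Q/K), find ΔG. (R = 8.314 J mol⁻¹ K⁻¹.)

ΔG = -6.57 kJ/mol

Qc = [NH₃]² / ([N₂]·[H₂]³) = (0.0088)² / ((0.087)·(0.10)³) = 0.890
ΔG = RT ln(Qc/Kc) = (8.314 J mol⁻¹ K⁻¹)(650 K) × ln(0.890/3.0)
   = (5.404 kJ/mol)(-1.215) = -6.57 kJ/mol
ΔG < 0, so the forward reaction is spontaneous (proceeds forward).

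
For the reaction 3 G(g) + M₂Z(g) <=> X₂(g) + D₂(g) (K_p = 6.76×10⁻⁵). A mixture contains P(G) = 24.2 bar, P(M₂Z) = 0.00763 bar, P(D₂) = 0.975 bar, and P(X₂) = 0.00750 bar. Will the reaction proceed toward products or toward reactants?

at equilibrium

Q_p = P(X₂)·P(D₂) / (P(G)³·P(M₂Z)) = (0.00750)·(0.975) / ((24.2)³·(0.00763)) = 6.76×10⁻⁵
Q_p = 6.76×10⁻⁵ = K_p, so the system is already at equilibrium.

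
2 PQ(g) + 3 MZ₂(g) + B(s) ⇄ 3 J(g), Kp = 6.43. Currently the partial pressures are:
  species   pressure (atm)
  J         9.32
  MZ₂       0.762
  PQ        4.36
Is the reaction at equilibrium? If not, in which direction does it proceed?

(B is a pure solid — omitted from Qp.)
Qp = P(J)³ / (P(PQ)²·P(MZ₂)³) = (9.32)³ / ((4.36)²·(0.762)³) = 96.3
Qp = 96.3 > Kp = 6.43, so the reverse reaction proceeds.

reverse (toward reactants)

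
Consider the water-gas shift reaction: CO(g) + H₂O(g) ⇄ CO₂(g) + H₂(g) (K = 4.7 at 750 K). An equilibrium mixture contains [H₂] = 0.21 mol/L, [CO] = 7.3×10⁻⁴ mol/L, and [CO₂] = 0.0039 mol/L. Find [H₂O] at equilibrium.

At equilibrium, K = [CO₂]·[H₂] / ([CO]·[H₂O]) = 4.7.
(0.0039)·(0.21) / ((7.3×10⁻⁴)·([H₂O])) = 4.7
[H₂O] = 0.239 = 0.24 mol/L

[H₂O] = 0.24 mol/L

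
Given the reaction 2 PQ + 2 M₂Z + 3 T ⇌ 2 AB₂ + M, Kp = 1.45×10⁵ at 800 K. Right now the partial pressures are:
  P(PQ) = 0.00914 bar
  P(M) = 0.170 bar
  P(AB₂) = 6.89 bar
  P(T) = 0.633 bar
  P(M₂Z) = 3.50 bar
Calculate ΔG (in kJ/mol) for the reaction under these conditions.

Qp = P(AB₂)²·P(M) / (P(PQ)²·P(M₂Z)²·P(T)³) = (6.89)²·(0.170) / ((0.00914)²·(3.50)²·(0.633)³) = 31100
ΔG = RT ln(Qp/Kp) = (8.314 J mol⁻¹ K⁻¹)(800 K) × ln(31100/1.45×10⁵)
   = (6.651 kJ/mol)(-1.540) = -10.2 kJ/mol
ΔG < 0, so the forward reaction is spontaneous (proceeds forward).

ΔG = -10.2 kJ/mol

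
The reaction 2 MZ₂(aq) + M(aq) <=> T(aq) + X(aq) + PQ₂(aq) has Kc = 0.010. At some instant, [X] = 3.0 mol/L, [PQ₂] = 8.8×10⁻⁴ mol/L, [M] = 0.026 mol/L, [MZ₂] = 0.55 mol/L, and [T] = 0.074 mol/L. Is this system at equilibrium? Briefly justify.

Qc = [T]·[X]·[PQ₂] / ([MZ₂]²·[M]) = (0.074)·(3.0)·(8.8×10⁻⁴) / ((0.55)²·(0.026)) = 0.025
Qc = 0.025 > Kc = 0.010: net reverse reaction.

no; Q > K, reaction proceeds in reverse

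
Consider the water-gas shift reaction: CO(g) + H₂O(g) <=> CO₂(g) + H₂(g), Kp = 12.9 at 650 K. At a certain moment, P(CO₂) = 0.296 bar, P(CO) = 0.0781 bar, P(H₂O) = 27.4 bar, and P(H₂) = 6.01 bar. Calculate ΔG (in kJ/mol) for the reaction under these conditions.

Qp = P(CO₂)·P(H₂) / (P(CO)·P(H₂O)) = (0.296)·(6.01) / ((0.0781)·(27.4)) = 0.831
ΔG = RT ln(Qp/Kp) = (8.314 J mol⁻¹ K⁻¹)(650 K) × ln(0.831/12.9)
   = (5.404 kJ/mol)(-2.742) = -14.8 kJ/mol
ΔG < 0, so the forward reaction is spontaneous (proceeds forward).

ΔG = -14.8 kJ/mol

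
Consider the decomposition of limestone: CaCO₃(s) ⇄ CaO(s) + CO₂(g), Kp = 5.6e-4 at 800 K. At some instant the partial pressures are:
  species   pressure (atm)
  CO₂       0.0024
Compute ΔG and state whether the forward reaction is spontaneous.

ΔG = 9.68 kJ/mol; the forward reaction is non-spontaneous

(CaCO₃, CaO are pure solids — omitted from Qp.)
Qp = P(CO₂) = 0.00240
ΔG = RT ln(Qp/Kp) = (8.314 J mol⁻¹ K⁻¹)(800 K) × ln(0.00240/5.6e-4)
   = (6.651 kJ/mol)(1.455) = 9.68 kJ/mol
ΔG > 0, so the forward reaction is non-spontaneous (proceeds in reverse).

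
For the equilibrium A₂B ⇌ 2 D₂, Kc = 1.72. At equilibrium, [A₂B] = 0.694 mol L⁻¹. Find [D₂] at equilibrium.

[D₂] = 1.09 mol L⁻¹

At equilibrium, Kc = [D₂]² / [A₂B] = 1.72.
([D₂])² / (0.694) = 1.72
[D₂]² = 1.19 ⇒ [D₂] = 1.09 mol L⁻¹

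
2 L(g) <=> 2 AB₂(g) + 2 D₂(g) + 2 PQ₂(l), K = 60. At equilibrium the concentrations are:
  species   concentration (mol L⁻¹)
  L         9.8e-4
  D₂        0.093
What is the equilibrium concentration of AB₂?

[AB₂] = 0.082 mol L⁻¹

(PQ₂ is a pure liquid — omitted from K.)
At equilibrium, K = [AB₂]²·[D₂]² / [L]² = 60.
([AB₂])²·(0.093)² / (9.8e-4)² = 60
[AB₂]² = 0.00666 ⇒ [AB₂] = 0.082 mol L⁻¹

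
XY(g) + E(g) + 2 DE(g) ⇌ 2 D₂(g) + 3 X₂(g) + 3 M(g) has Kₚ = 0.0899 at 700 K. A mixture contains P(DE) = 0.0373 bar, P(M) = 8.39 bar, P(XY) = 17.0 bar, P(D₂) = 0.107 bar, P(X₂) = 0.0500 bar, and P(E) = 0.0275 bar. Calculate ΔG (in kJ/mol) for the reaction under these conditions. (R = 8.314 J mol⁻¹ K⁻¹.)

Qₚ = P(D₂)²·P(X₂)³·P(M)³ / (P(XY)·P(E)·P(DE)²) = (0.107)²·(0.0500)³·(8.39)³ / ((17.0)·(0.0275)·(0.0373)²) = 1.30
ΔG = RT ln(Qₚ/Kₚ) = (8.314 J mol⁻¹ K⁻¹)(700 K) × ln(1.30/0.0899)
   = (5.820 kJ/mol)(2.671) = 15.5 kJ/mol
ΔG > 0, so the forward reaction is non-spontaneous (proceeds in reverse).

ΔG = 15.5 kJ/mol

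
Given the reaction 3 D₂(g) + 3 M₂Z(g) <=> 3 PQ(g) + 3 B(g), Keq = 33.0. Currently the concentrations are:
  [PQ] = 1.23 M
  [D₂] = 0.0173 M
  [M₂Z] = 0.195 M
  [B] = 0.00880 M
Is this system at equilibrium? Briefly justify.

Q = [PQ]³·[B]³ / ([D₂]³·[M₂Z]³) = (1.23)³·(0.00880)³ / ((0.0173)³·(0.195)³) = 33.0
Q = 33.0 = Keq; the system is at equilibrium.

yes, at equilibrium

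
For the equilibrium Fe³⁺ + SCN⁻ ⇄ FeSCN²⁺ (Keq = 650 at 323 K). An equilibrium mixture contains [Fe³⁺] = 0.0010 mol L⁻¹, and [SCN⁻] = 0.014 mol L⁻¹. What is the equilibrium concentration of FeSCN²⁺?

At equilibrium, Keq = [FeSCN²⁺] / ([Fe³⁺]·[SCN⁻]) = 650.
([FeSCN²⁺]) / ((0.0010)·(0.014)) = 650
[FeSCN²⁺] = 0.00910 = 0.0091 mol L⁻¹

[FeSCN²⁺] = 0.0091 mol L⁻¹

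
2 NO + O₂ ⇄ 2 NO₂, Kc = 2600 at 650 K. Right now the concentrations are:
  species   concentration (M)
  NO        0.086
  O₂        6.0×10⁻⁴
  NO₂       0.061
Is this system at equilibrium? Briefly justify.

Qc = [NO₂]² / ([NO]²·[O₂]) = (0.061)² / ((0.086)²·(6.0×10⁻⁴)) = 840
Qc = 840 < Kc = 2600: net forward reaction.

no; Q < K, reaction proceeds forward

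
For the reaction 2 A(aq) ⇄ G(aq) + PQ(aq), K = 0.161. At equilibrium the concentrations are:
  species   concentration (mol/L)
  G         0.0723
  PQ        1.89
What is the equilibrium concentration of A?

[A] = 0.921 mol/L

At equilibrium, K = [G]·[PQ] / [A]² = 0.161.
(0.0723)·(1.89) / ([A])² = 0.161
[A]² = 0.849 ⇒ [A] = 0.921 mol/L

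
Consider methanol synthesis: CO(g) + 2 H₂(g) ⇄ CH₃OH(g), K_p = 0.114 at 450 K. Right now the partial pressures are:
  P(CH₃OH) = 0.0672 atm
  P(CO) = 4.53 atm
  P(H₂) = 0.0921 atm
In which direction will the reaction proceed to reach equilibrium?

to the left

Q_p = P(CH₃OH) / (P(CO)·P(H₂)²) = (0.0672) / ((4.53)·(0.0921)²) = 1.75
Q_p = 1.75 > K_p = 0.114, so the reverse reaction proceeds.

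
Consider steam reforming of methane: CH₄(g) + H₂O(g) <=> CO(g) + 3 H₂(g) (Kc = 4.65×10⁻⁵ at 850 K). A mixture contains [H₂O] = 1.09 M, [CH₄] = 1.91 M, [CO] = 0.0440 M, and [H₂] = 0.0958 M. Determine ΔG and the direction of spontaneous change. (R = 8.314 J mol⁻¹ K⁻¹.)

Qc = [CO]·[H₂]³ / ([CH₄]·[H₂O]) = (0.0440)·(0.0958)³ / ((1.91)·(1.09)) = 1.86×10⁻⁵
ΔG = RT ln(Qc/Kc) = (8.314 J mol⁻¹ K⁻¹)(850 K) × ln(1.86×10⁻⁵/4.65×10⁻⁵)
   = (7.067 kJ/mol)(-0.9163) = -6.48 kJ/mol
ΔG < 0, so the forward reaction is spontaneous (proceeds forward).

ΔG = -6.48 kJ/mol; the forward reaction is spontaneous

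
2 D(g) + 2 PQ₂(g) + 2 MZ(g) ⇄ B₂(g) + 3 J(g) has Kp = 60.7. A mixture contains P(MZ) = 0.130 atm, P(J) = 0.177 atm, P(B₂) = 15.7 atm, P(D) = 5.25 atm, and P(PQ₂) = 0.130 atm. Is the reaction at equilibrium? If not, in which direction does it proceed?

Qp = P(B₂)·P(J)³ / (P(D)²·P(PQ₂)²·P(MZ)²) = (15.7)·(0.177)³ / ((5.25)²·(0.130)²·(0.130)²) = 11.1
Qp = 11.1 < Kp = 60.7, so the forward reaction proceeds.

toward products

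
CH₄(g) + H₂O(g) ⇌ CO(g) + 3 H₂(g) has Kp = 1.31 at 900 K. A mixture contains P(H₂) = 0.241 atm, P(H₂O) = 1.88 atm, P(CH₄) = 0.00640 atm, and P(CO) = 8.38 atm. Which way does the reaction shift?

Qp = P(CO)·P(H₂)³ / (P(CH₄)·P(H₂O)) = (8.38)·(0.241)³ / ((0.00640)·(1.88)) = 9.75
Qp = 9.75 > Kp = 1.31, so the reverse reaction proceeds.

to the left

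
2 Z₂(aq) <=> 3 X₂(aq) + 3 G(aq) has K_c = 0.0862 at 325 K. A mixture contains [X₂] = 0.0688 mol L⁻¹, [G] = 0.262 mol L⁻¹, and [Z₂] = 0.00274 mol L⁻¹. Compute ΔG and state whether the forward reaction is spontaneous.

ΔG = 5.95 kJ/mol; the forward reaction is non-spontaneous

Q_c = [X₂]³·[G]³ / [Z₂]² = (0.0688)³·(0.262)³ / (0.00274)² = 0.780
ΔG = RT ln(Q_c/K_c) = (8.314 J mol⁻¹ K⁻¹)(325 K) × ln(0.780/0.0862)
   = (2.702 kJ/mol)(2.203) = 5.95 kJ/mol
ΔG > 0, so the forward reaction is non-spontaneous (proceeds in reverse).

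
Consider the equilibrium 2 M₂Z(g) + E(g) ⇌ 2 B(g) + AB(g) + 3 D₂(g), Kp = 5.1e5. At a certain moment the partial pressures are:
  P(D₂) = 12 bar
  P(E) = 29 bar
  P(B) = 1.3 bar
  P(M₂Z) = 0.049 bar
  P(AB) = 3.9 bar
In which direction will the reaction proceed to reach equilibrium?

to the right

Qp = P(B)²·P(AB)·P(D₂)³ / (P(M₂Z)²·P(E)) = (1.3)²·(3.9)·(12)³ / ((0.049)²·(29)) = 1.6e5
Qp = 1.6e5 < Kp = 5.1e5, so the forward reaction proceeds.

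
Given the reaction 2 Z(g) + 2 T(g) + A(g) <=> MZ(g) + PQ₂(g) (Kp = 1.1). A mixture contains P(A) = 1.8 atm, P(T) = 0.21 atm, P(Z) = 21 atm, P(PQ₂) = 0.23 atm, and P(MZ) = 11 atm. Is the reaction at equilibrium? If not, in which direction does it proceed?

Qp = P(MZ)·P(PQ₂) / (P(Z)²·P(T)²·P(A)) = (11)·(0.23) / ((21)²·(0.21)²·(1.8)) = 0.072
Qp = 0.072 < Kp = 1.1, so the forward reaction proceeds.

to the right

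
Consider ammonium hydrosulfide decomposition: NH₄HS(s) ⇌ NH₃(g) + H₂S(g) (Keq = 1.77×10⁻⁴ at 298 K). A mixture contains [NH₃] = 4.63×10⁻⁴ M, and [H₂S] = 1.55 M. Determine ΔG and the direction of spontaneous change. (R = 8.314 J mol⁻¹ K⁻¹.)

ΔG = 3.47 kJ/mol; the forward reaction is non-spontaneous

(NH₄HS is a pure solid — omitted from Q.)
Q = [NH₃]·[H₂S] = (4.63×10⁻⁴)·(1.55) = 7.18×10⁻⁴
ΔG = RT ln(Q/Keq) = (8.314 J mol⁻¹ K⁻¹)(298 K) × ln(7.18×10⁻⁴/1.77×10⁻⁴)
   = (2.478 kJ/mol)(1.400) = 3.47 kJ/mol
ΔG > 0, so the forward reaction is non-spontaneous (proceeds in reverse).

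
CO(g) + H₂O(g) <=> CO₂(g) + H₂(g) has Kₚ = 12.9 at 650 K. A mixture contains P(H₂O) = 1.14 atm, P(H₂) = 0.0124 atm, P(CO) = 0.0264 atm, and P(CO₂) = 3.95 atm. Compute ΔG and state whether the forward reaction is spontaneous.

Qₚ = P(CO₂)·P(H₂) / (P(CO)·P(H₂O)) = (3.95)·(0.0124) / ((0.0264)·(1.14)) = 1.63
ΔG = RT ln(Qₚ/Kₚ) = (8.314 J mol⁻¹ K⁻¹)(650 K) × ln(1.63/12.9)
   = (5.404 kJ/mol)(-2.069) = -11.2 kJ/mol
ΔG < 0, so the forward reaction is spontaneous (proceeds forward).

ΔG = -11.2 kJ/mol; the forward reaction is spontaneous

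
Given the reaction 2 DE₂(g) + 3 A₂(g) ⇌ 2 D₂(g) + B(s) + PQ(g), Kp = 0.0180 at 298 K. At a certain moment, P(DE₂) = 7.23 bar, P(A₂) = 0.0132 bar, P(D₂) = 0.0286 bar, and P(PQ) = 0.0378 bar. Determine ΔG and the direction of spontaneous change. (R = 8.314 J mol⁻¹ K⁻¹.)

(B is a pure solid — omitted from Qp.)
Qp = P(D₂)²·P(PQ) / (P(DE₂)²·P(A₂)³) = (0.0286)²·(0.0378) / ((7.23)²·(0.0132)³) = 0.257
ΔG = RT ln(Qp/Kp) = (8.314 J mol⁻¹ K⁻¹)(298 K) × ln(0.257/0.0180)
   = (2.478 kJ/mol)(2.659) = 6.59 kJ/mol
ΔG > 0, so the forward reaction is non-spontaneous (proceeds in reverse).

ΔG = 6.59 kJ/mol; the forward reaction is non-spontaneous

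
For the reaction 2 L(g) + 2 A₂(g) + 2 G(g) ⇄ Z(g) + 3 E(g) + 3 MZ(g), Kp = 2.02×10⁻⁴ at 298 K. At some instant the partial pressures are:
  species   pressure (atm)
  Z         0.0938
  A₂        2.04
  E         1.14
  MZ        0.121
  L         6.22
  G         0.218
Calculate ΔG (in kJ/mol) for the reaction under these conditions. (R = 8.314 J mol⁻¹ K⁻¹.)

ΔG = -4.55 kJ/mol

Qp = P(Z)·P(E)³·P(MZ)³ / (P(L)²·P(A₂)²·P(G)²) = (0.0938)·(1.14)³·(0.121)³ / ((6.22)²·(2.04)²·(0.218)²) = 3.22×10⁻⁵
ΔG = RT ln(Qp/Kp) = (8.314 J mol⁻¹ K⁻¹)(298 K) × ln(3.22×10⁻⁵/2.02×10⁻⁴)
   = (2.478 kJ/mol)(-1.836) = -4.55 kJ/mol
ΔG < 0, so the forward reaction is spontaneous (proceeds forward).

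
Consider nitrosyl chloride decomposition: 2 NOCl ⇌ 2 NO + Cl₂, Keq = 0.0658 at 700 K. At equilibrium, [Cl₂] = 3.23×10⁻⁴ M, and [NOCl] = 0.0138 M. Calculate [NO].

At equilibrium, Keq = [NO]²·[Cl₂] / [NOCl]² = 0.0658.
([NO])²·(3.23×10⁻⁴) / (0.0138)² = 0.0658
[NO]² = 0.0388 ⇒ [NO] = 0.197 M

[NO] = 0.197 M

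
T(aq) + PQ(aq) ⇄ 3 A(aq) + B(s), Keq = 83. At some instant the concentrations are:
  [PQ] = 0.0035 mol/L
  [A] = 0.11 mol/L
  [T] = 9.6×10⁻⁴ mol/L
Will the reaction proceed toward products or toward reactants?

toward reactants

(B is a pure solid — omitted from Q.)
Q = [A]³ / ([T]·[PQ]) = (0.11)³ / ((9.6×10⁻⁴)·(0.0035)) = 400
Q = 400 > Keq = 83, so the reverse reaction proceeds.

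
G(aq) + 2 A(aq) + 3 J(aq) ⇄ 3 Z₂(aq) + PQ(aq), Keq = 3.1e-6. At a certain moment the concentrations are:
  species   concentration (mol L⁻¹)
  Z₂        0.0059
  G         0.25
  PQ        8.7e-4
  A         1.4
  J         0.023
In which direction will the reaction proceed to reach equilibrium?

Q = [Z₂]³·[PQ] / ([G]·[A]²·[J]³) = (0.0059)³·(8.7e-4) / ((0.25)·(1.4)²·(0.023)³) = 3.0e-5
Q = 3.0e-5 > Keq = 3.1e-6, so the reverse reaction proceeds.

reverse (toward reactants)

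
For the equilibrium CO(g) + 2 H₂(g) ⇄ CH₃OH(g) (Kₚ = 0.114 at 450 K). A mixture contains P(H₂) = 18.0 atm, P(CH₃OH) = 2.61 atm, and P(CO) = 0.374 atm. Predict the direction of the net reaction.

Qₚ = P(CH₃OH) / (P(CO)·P(H₂)²) = (2.61) / ((0.374)·(18.0)²) = 0.0215
Qₚ = 0.0215 < Kₚ = 0.114, so the forward reaction proceeds.

toward products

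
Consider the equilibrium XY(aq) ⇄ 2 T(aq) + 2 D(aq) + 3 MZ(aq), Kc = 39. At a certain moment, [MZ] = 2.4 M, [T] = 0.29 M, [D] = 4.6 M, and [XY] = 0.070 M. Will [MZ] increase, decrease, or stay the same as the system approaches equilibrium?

decrease

Qc = [T]²·[D]²·[MZ]³ / [XY] = (0.29)²·(4.6)²·(2.4)³ / (0.070) = 350
Qc = 350 > Kc = 39: net reverse reaction.
MZ is a product, so it decreases.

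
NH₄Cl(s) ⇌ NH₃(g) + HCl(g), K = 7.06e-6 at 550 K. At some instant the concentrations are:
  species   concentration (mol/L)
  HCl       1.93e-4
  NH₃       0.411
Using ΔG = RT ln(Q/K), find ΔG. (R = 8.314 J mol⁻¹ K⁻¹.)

ΔG = 11.1 kJ/mol

(NH₄Cl is a pure solid — omitted from Q.)
Q = [NH₃]·[HCl] = (0.411)·(1.93e-4) = 7.93e-5
ΔG = RT ln(Q/K) = (8.314 J mol⁻¹ K⁻¹)(550 K) × ln(7.93e-5/7.06e-6)
   = (4.573 kJ/mol)(2.419) = 11.1 kJ/mol
ΔG > 0, so the forward reaction is non-spontaneous (proceeds in reverse).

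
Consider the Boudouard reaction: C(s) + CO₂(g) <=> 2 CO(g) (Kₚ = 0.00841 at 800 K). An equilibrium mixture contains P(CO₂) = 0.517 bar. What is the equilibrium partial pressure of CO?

(C is a pure solid — omitted from Kₚ.)
At equilibrium, Kₚ = P(CO)² / P(CO₂) = 0.00841.
(P(CO))² / (0.517) = 0.00841
P(CO)² = 0.00435 ⇒ P(CO) = 0.0659 bar

P(CO) = 0.0659 bar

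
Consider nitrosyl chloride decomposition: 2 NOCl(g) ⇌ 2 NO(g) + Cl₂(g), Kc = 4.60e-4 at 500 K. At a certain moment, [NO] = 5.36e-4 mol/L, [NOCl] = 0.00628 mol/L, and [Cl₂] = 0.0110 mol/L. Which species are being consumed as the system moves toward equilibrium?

NOCl (reactants)

Qc = [NO]²·[Cl₂] / [NOCl]² = (5.36e-4)²·(0.0110) / (0.00628)² = 8.01e-5
Qc = 8.01e-5 < Kc = 4.60e-4: net forward reaction.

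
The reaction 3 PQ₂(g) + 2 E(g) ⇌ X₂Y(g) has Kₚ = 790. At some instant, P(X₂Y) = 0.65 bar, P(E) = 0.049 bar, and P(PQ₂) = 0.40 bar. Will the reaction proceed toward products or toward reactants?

Qₚ = P(X₂Y) / (P(PQ₂)³·P(E)²) = (0.65) / ((0.40)³·(0.049)²) = 4200
Qₚ = 4200 > Kₚ = 790, so the reverse reaction proceeds.

in the reverse direction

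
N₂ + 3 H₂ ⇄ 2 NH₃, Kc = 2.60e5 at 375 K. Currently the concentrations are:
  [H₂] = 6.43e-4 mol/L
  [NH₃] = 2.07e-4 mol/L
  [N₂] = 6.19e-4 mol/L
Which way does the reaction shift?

Qc = [NH₃]² / ([N₂]·[H₂]³) = (2.07e-4)² / ((6.19e-4)·(6.43e-4)³) = 2.60e5
Qc = 2.60e5 = Kc, so the system is already at equilibrium.

no net change (already at equilibrium)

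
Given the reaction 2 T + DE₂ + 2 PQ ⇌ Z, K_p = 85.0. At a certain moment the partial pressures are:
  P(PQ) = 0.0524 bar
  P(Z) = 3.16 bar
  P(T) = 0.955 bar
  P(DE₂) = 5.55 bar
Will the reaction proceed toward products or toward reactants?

toward reactants

Q_p = P(Z) / (P(T)²·P(DE₂)·P(PQ)²) = (3.16) / ((0.955)²·(5.55)·(0.0524)²) = 227
Q_p = 227 > K_p = 85.0, so the reverse reaction proceeds.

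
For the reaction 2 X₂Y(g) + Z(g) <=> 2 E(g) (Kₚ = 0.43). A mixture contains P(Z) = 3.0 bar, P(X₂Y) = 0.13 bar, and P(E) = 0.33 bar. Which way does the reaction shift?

Qₚ = P(E)² / (P(X₂Y)²·P(Z)) = (0.33)² / ((0.13)²·(3.0)) = 2.1
Qₚ = 2.1 > Kₚ = 0.43, so the reverse reaction proceeds.

to the left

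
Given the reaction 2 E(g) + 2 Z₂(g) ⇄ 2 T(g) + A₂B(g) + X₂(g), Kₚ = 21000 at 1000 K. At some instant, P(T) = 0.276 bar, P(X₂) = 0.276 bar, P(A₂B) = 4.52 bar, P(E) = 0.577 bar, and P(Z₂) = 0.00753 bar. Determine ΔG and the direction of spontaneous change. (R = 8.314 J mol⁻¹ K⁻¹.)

Qₚ = P(T)²·P(A₂B)·P(X₂) / (P(E)²·P(Z₂)²) = (0.276)²·(4.52)·(0.276) / ((0.577)²·(0.00753)²) = 5030
ΔG = RT ln(Qₚ/Kₚ) = (8.314 J mol⁻¹ K⁻¹)(1000 K) × ln(5030/21000)
   = (8.314 kJ/mol)(-1.429) = -11.9 kJ/mol
ΔG < 0, so the forward reaction is spontaneous (proceeds forward).

ΔG = -11.9 kJ/mol; the forward reaction is spontaneous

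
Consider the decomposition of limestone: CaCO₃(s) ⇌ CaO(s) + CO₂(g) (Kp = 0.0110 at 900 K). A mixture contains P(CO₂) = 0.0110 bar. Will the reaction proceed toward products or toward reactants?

no net change (already at equilibrium)

(CaCO₃, CaO are pure solids — omitted from Qp.)
Qp = P(CO₂) = 0.0110
Qp = 0.0110 = Kp, so the system is already at equilibrium.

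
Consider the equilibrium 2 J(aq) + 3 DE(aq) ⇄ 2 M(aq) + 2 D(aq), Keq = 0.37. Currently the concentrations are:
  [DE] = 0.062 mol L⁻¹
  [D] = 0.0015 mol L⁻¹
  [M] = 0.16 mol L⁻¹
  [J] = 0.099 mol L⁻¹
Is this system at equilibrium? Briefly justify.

no; Q < K, reaction proceeds forward

Q = [M]²·[D]² / ([J]²·[DE]³) = (0.16)²·(0.0015)² / ((0.099)²·(0.062)³) = 0.025
Q = 0.025 < Keq = 0.37: net forward reaction.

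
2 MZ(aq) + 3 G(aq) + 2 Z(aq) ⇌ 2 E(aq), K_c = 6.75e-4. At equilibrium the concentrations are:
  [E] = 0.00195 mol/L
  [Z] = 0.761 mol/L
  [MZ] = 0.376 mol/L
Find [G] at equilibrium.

[G] = 0.410 mol/L

At equilibrium, K_c = [E]² / ([MZ]²·[G]³·[Z]²) = 6.75e-4.
(0.00195)² / ((0.376)²·([G])³·(0.761)²) = 6.75e-4
[G]³ = 0.0688 ⇒ [G] = 0.410 mol/L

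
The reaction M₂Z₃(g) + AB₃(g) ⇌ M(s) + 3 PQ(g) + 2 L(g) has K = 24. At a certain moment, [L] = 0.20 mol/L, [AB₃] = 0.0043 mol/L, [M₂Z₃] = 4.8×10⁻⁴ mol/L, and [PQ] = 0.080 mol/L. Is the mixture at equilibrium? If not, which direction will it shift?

no; Q < K, reaction proceeds forward

(M is a pure solid — omitted from Q.)
Q = [PQ]³·[L]² / ([M₂Z₃]·[AB₃]) = (0.080)³·(0.20)² / ((4.8×10⁻⁴)·(0.0043)) = 9.9
Q = 9.9 < K = 24: net forward reaction.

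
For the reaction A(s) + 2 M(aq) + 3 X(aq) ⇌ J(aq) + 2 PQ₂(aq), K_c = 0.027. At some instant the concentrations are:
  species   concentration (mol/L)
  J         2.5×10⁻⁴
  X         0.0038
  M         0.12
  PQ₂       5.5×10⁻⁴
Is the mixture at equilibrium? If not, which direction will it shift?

no; Q > K, reaction proceeds in reverse

(A is a pure solid — omitted from Q_c.)
Q_c = [J]·[PQ₂]² / ([M]²·[X]³) = (2.5×10⁻⁴)·(5.5×10⁻⁴)² / ((0.12)²·(0.0038)³) = 0.096
Q_c = 0.096 > K_c = 0.027: net reverse reaction.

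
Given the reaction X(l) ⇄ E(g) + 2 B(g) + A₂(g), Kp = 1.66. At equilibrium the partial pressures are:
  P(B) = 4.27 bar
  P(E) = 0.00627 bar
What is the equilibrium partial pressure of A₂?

P(A₂) = 14.5 bar

(X is a pure liquid — omitted from Kp.)
At equilibrium, Kp = P(E)·P(B)²·P(A₂) = 1.66.
(0.00627)·(4.27)²·(P(A₂)) = 1.66
P(A₂) = 14.5 bar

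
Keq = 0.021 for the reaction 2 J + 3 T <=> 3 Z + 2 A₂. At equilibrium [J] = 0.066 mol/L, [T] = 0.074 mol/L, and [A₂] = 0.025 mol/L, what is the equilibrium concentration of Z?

[Z] = 0.039 mol/L

At equilibrium, Keq = [Z]³·[A₂]² / ([J]²·[T]³) = 0.021.
([Z])³·(0.025)² / ((0.066)²·(0.074)³) = 0.021
[Z]³ = 5.93e-5 ⇒ [Z] = 0.039 mol/L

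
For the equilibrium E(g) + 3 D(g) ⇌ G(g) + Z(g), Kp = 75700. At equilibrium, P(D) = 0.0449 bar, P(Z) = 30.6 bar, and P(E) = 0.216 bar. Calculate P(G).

P(G) = 0.0484 bar

At equilibrium, Kp = P(G)·P(Z) / (P(E)·P(D)³) = 75700.
(P(G))·(30.6) / ((0.216)·(0.0449)³) = 75700
P(G) = 0.0484 bar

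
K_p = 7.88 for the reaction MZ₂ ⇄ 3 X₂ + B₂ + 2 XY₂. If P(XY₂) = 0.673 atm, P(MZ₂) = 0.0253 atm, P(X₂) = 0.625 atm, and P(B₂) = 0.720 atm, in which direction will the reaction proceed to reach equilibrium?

Q_p = P(X₂)³·P(B₂)·P(XY₂)² / P(MZ₂) = (0.625)³·(0.720)·(0.673)² / (0.0253) = 3.15
Q_p = 3.15 < K_p = 7.88, so the forward reaction proceeds.

toward products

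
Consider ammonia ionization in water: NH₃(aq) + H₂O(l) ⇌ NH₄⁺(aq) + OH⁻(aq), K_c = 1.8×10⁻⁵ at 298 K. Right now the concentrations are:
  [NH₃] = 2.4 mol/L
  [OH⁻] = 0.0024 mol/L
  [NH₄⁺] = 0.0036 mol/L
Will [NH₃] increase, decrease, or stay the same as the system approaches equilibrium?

(H₂O is a pure liquid — omitted from Q_c.)
Q_c = [NH₄⁺]·[OH⁻] / [NH₃] = (0.0036)·(0.0024) / (2.4) = 3.6×10⁻⁶
Q_c = 3.6×10⁻⁶ < K_c = 1.8×10⁻⁵: net forward reaction.
NH₃ is a reactant, so it decreases.

decrease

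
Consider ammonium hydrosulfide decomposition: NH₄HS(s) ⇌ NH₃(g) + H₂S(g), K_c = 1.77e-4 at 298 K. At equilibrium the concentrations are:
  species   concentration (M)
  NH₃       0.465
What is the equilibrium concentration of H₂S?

(NH₄HS is a pure solid — omitted from K_c.)
At equilibrium, K_c = [NH₃]·[H₂S] = 1.77e-4.
(0.465)·([H₂S]) = 1.77e-4
[H₂S] = 3.81e-4 M

[H₂S] = 3.81e-4 M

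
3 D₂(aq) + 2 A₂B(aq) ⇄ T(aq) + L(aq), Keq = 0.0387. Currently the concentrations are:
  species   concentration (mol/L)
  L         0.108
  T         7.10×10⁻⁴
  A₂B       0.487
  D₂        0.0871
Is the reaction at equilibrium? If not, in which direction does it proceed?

to the left

Q = [T]·[L] / ([D₂]³·[A₂B]²) = (7.10×10⁻⁴)·(0.108) / ((0.0871)³·(0.487)²) = 0.489
Q = 0.489 > Keq = 0.0387, so the reverse reaction proceeds.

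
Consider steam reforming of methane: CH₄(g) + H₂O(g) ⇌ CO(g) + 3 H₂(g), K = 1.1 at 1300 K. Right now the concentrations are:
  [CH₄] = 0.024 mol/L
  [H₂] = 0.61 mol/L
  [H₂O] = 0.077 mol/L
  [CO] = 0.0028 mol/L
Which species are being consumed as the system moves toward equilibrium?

Q = [CO]·[H₂]³ / ([CH₄]·[H₂O]) = (0.0028)·(0.61)³ / ((0.024)·(0.077)) = 0.34
Q = 0.34 < K = 1.1: net forward reaction.

CH₄, H₂O (reactants)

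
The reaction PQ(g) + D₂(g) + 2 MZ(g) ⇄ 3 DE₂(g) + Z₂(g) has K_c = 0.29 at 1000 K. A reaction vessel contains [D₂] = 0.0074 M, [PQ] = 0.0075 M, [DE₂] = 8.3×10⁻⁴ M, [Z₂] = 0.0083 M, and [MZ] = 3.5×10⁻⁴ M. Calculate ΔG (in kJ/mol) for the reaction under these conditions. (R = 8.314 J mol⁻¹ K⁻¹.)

Q_c = [DE₂]³·[Z₂] / ([PQ]·[D₂]·[MZ]²) = (8.3×10⁻⁴)³·(0.0083) / ((0.0075)·(0.0074)·(3.5×10⁻⁴)²) = 0.698
ΔG = RT ln(Q_c/K_c) = (8.314 J mol⁻¹ K⁻¹)(1000 K) × ln(0.698/0.29)
   = (8.314 kJ/mol)(0.8783) = 7.30 kJ/mol
ΔG > 0, so the forward reaction is non-spontaneous (proceeds in reverse).

ΔG = 7.30 kJ/mol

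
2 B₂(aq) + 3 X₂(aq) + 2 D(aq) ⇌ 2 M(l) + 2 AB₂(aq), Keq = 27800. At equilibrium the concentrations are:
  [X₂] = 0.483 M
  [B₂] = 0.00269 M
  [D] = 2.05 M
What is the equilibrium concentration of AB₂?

(M is a pure liquid — omitted from Keq.)
At equilibrium, Keq = [AB₂]² / ([B₂]²·[X₂]³·[D]²) = 27800.
([AB₂])² / ((0.00269)²·(0.483)³·(2.05)²) = 27800
[AB₂]² = 0.0953 ⇒ [AB₂] = 0.309 M

[AB₂] = 0.309 M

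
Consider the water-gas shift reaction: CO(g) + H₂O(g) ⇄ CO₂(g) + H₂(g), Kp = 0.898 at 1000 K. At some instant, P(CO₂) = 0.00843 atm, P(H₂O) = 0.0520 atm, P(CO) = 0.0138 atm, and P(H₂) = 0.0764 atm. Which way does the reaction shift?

no net change (already at equilibrium)

Qp = P(CO₂)·P(H₂) / (P(CO)·P(H₂O)) = (0.00843)·(0.0764) / ((0.0138)·(0.0520)) = 0.898
Qp = 0.898 = Kp, so the system is already at equilibrium.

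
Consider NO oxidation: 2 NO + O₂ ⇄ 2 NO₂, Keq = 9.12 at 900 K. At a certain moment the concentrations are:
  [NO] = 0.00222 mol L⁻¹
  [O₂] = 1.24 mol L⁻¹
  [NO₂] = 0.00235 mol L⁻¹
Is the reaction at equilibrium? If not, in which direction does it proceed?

to the right

Q = [NO₂]² / ([NO]²·[O₂]) = (0.00235)² / ((0.00222)²·(1.24)) = 0.904
Q = 0.904 < Keq = 9.12, so the forward reaction proceeds.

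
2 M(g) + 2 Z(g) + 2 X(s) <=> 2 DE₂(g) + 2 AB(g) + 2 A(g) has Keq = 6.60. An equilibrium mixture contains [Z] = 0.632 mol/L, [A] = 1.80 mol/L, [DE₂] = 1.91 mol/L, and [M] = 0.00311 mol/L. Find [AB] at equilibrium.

(X is a pure solid — omitted from Keq.)
At equilibrium, Keq = [DE₂]²·[AB]²·[A]² / ([M]²·[Z]²) = 6.60.
(1.91)²·([AB])²·(1.80)² / ((0.00311)²·(0.632)²) = 6.60
[AB]² = 2.16×10⁻⁶ ⇒ [AB] = 0.00147 mol/L

[AB] = 0.00147 mol/L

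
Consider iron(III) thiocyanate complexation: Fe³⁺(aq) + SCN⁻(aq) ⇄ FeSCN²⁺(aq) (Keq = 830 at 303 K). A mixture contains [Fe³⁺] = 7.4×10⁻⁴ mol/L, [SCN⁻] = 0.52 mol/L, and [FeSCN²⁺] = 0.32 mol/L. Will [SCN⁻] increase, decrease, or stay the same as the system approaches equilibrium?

stay the same

Q = [FeSCN²⁺] / ([Fe³⁺]·[SCN⁻]) = (0.32) / ((7.4×10⁻⁴)·(0.52)) = 830
Q = 830 = Keq; the system is at equilibrium.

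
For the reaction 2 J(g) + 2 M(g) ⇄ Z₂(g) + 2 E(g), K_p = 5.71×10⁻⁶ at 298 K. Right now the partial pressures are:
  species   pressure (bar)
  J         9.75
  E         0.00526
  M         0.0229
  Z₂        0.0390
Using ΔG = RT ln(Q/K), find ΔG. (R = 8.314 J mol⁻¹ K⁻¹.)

Q_p = P(Z₂)·P(E)² / (P(J)²·P(M)²) = (0.0390)·(0.00526)² / ((9.75)²·(0.0229)²) = 2.16×10⁻⁵
ΔG = RT ln(Q_p/K_p) = (8.314 J mol⁻¹ K⁻¹)(298 K) × ln(2.16×10⁻⁵/5.71×10⁻⁶)
   = (2.478 kJ/mol)(1.330) = 3.30 kJ/mol
ΔG > 0, so the forward reaction is non-spontaneous (proceeds in reverse).

ΔG = 3.30 kJ/mol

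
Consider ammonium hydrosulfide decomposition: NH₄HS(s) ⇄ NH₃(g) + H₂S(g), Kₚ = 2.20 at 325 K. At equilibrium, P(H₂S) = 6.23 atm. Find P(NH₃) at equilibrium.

(NH₄HS is a pure solid — omitted from Kₚ.)
At equilibrium, Kₚ = P(NH₃)·P(H₂S) = 2.20.
(P(NH₃))·(6.23) = 2.20
P(NH₃) = 0.353 atm

P(NH₃) = 0.353 atm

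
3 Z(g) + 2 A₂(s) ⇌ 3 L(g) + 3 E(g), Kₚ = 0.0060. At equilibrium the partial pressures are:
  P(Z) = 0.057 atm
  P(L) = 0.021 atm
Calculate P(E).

(A₂ is a pure solid — omitted from Kₚ.)
At equilibrium, Kₚ = P(L)³·P(E)³ / P(Z)³ = 0.0060.
(0.021)³·(P(E))³ / (0.057)³ = 0.0060
P(E)³ = 0.120 ⇒ P(E) = 0.49 atm

P(E) = 0.49 atm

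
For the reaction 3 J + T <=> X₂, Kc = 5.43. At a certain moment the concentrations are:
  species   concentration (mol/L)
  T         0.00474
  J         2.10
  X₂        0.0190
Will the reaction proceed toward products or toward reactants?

Qc = [X₂] / ([J]³·[T]) = (0.0190) / ((2.10)³·(0.00474)) = 0.433
Qc = 0.433 < Kc = 5.43, so the forward reaction proceeds.

forward (toward products)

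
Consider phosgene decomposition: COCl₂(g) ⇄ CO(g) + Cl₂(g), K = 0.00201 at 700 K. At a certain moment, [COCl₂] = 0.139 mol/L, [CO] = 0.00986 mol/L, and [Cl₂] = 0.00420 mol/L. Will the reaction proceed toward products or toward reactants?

in the forward direction

Q = [CO]·[Cl₂] / [COCl₂] = (0.00986)·(0.00420) / (0.139) = 2.98e-4
Q = 2.98e-4 < K = 0.00201, so the forward reaction proceeds.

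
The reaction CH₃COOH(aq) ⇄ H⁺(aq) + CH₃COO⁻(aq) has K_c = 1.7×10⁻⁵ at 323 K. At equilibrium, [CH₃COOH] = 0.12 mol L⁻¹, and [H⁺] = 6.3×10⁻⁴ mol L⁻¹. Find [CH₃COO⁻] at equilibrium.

At equilibrium, K_c = [H⁺]·[CH₃COO⁻] / [CH₃COOH] = 1.7×10⁻⁵.
(6.3×10⁻⁴)·([CH₃COO⁻]) / (0.12) = 1.7×10⁻⁵
[CH₃COO⁻] = 0.00324 = 0.0032 mol L⁻¹

[CH₃COO⁻] = 0.0032 mol L⁻¹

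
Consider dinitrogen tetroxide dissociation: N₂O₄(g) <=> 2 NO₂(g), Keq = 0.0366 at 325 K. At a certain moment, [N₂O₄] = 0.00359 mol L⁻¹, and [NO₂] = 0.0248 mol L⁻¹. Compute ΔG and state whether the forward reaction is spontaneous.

Q = [NO₂]² / [N₂O₄] = (0.0248)² / (0.00359) = 0.171
ΔG = RT ln(Q/Keq) = (8.314 J mol⁻¹ K⁻¹)(325 K) × ln(0.171/0.0366)
   = (2.702 kJ/mol)(1.542) = 4.17 kJ/mol
ΔG > 0, so the forward reaction is non-spontaneous (proceeds in reverse).

ΔG = 4.17 kJ/mol; the forward reaction is non-spontaneous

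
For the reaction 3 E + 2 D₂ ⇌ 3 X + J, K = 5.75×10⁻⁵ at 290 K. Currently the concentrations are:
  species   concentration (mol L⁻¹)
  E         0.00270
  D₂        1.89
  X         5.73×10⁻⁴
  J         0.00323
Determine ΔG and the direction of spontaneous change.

Q = [X]³·[J] / ([E]³·[D₂]²) = (5.73×10⁻⁴)³·(0.00323) / ((0.00270)³·(1.89)²) = 8.64×10⁻⁶
ΔG = RT ln(Q/K) = (8.314 J mol⁻¹ K⁻¹)(290 K) × ln(8.64×10⁻⁶/5.75×10⁻⁵)
   = (2.411 kJ/mol)(-1.895) = -4.57 kJ/mol
ΔG < 0, so the forward reaction is spontaneous (proceeds forward).

ΔG = -4.57 kJ/mol; the forward reaction is spontaneous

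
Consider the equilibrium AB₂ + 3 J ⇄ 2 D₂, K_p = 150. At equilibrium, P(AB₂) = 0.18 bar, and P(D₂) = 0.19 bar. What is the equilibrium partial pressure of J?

P(J) = 0.11 bar

At equilibrium, K_p = P(D₂)² / (P(AB₂)·P(J)³) = 150.
(0.19)² / ((0.18)·(P(J))³) = 150
P(J)³ = 0.00134 ⇒ P(J) = 0.11 bar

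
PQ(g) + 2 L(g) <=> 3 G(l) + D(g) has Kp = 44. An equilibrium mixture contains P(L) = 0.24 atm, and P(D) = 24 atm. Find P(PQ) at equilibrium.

P(PQ) = 9.5 atm

(G is a pure liquid — omitted from Kp.)
At equilibrium, Kp = P(D) / (P(PQ)·P(L)²) = 44.
(24) / ((P(PQ))·(0.24)²) = 44
P(PQ) = 9.47 = 9.5 atm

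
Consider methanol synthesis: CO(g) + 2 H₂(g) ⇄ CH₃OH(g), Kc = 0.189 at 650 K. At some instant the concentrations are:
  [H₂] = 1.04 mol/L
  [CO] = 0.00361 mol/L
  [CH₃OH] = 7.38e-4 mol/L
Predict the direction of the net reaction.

at equilibrium

Qc = [CH₃OH] / ([CO]·[H₂]²) = (7.38e-4) / ((0.00361)·(1.04)²) = 0.189
Qc = 0.189 = Kc, so the system is already at equilibrium.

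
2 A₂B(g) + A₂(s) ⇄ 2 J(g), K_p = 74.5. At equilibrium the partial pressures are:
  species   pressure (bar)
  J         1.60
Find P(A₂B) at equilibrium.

(A₂ is a pure solid — omitted from K_p.)
At equilibrium, K_p = P(J)² / P(A₂B)² = 74.5.
(1.60)² / (P(A₂B))² = 74.5
P(A₂B)² = 0.0344 ⇒ P(A₂B) = 0.185 bar

P(A₂B) = 0.185 bar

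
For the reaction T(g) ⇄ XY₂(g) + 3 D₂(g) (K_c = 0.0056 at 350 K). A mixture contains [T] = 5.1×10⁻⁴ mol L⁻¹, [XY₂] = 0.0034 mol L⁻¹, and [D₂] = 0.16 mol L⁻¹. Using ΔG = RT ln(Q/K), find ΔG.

ΔG = 4.61 kJ/mol

Q_c = [XY₂]·[D₂]³ / [T] = (0.0034)·(0.16)³ / (5.1×10⁻⁴) = 0.0273
ΔG = RT ln(Q_c/K_c) = (8.314 J mol⁻¹ K⁻¹)(350 K) × ln(0.0273/0.0056)
   = (2.910 kJ/mol)(1.584) = 4.61 kJ/mol
ΔG > 0, so the forward reaction is non-spontaneous (proceeds in reverse).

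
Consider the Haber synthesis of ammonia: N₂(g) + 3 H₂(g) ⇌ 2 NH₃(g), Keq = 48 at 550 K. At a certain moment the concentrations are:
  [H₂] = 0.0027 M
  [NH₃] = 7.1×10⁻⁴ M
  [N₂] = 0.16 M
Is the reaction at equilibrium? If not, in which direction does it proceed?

reverse (toward reactants)

Q = [NH₃]² / ([N₂]·[H₂]³) = (7.1×10⁻⁴)² / ((0.16)·(0.0027)³) = 160
Q = 160 > Keq = 48, so the reverse reaction proceeds.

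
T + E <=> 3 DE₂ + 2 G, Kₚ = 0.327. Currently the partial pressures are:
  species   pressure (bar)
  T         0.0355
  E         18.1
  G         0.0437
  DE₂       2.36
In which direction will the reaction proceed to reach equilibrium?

in the forward direction

Qₚ = P(DE₂)³·P(G)² / (P(T)·P(E)) = (2.36)³·(0.0437)² / ((0.0355)·(18.1)) = 0.0391
Qₚ = 0.0391 < Kₚ = 0.327, so the forward reaction proceeds.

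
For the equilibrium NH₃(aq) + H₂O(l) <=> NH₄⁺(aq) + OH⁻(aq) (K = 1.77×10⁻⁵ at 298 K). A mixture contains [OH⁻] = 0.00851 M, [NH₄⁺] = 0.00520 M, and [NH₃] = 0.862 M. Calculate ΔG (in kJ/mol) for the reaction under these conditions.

(H₂O is a pure liquid — omitted from Q.)
Q = [NH₄⁺]·[OH⁻] / [NH₃] = (0.00520)·(0.00851) / (0.862) = 5.13×10⁻⁵
ΔG = RT ln(Q/K) = (8.314 J mol⁻¹ K⁻¹)(298 K) × ln(5.13×10⁻⁵/1.77×10⁻⁵)
   = (2.478 kJ/mol)(1.064) = 2.64 kJ/mol
ΔG > 0, so the forward reaction is non-spontaneous (proceeds in reverse).

ΔG = 2.64 kJ/mol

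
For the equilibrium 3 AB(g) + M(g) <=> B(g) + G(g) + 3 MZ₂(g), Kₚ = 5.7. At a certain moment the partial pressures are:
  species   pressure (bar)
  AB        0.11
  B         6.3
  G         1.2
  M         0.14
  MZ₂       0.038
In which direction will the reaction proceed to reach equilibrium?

Qₚ = P(B)·P(G)·P(MZ₂)³ / (P(AB)³·P(M)) = (6.3)·(1.2)·(0.038)³ / ((0.11)³·(0.14)) = 2.2
Qₚ = 2.2 < Kₚ = 5.7, so the forward reaction proceeds.

to the right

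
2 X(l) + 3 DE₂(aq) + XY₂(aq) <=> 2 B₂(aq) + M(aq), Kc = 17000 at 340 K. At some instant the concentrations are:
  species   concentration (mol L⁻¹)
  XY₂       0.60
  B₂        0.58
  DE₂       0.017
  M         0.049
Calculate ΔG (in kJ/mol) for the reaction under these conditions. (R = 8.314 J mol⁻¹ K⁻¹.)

(X is a pure liquid — omitted from Qc.)
Qc = [B₂]²·[M] / ([DE₂]³·[XY₂]) = (0.58)²·(0.049) / ((0.017)³·(0.60)) = 5590
ΔG = RT ln(Qc/Kc) = (8.314 J mol⁻¹ K⁻¹)(340 K) × ln(5590/17000)
   = (2.827 kJ/mol)(-1.112) = -3.14 kJ/mol
ΔG < 0, so the forward reaction is spontaneous (proceeds forward).

ΔG = -3.14 kJ/mol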